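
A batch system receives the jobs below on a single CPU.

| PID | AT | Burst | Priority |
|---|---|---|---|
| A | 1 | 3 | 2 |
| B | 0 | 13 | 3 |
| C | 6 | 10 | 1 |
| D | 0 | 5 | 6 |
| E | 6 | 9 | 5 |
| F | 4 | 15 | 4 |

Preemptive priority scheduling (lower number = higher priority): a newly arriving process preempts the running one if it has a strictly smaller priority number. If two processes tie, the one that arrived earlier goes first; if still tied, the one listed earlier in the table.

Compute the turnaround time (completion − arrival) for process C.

Timeline: | B 0-1 | A 1-4 | B 4-6 | C 6-16 | B 16-26 | F 26-41 | E 41-50 | D 50-55 |
Completion: A=4  B=26  C=16  D=55  E=50  F=41
Turnaround (C−A): A=3  B=26  C=10  D=55  E=44  F=37
Turnaround(C) = completion − arrival = 16 − 6 = 10

10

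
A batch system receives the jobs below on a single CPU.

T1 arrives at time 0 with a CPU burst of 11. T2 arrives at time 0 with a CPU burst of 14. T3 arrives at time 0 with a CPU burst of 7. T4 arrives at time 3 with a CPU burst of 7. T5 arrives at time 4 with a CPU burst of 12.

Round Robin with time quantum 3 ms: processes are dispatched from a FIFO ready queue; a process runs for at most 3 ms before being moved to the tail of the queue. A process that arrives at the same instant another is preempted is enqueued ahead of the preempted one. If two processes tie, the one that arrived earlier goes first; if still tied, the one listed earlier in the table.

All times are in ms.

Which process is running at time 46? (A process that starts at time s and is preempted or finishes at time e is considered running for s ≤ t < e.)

T5

Timeline: | T1 0-3 | T2 3-6 | T3 6-9 | T4 9-12 | T1 12-15 | T5 15-18 | T2 18-21 | T3 21-24 | T4 24-27 | T1 27-30 | T5 30-33 | T2 33-36 | T3 36-37 | T4 37-38 | T1 38-40 | T5 40-43 | T2 43-46 | T5 46-49 | T2 49-51 |
Completion: T1=40  T2=51  T3=37  T4=38  T5=49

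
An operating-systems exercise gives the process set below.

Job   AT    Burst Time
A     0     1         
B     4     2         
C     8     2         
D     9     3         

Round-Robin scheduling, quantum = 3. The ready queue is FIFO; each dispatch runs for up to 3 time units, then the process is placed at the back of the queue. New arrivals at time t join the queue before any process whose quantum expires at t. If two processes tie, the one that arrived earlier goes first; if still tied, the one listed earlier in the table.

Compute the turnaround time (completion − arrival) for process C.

Schedule: | A 0-1 | idle 1-4 | B 4-6 | idle 6-8 | C 8-10 | D 10-13 |
Completion: A=1  B=6  C=10  D=13
Turnaround(C) = completion − arrival = 10 − 8 = 2

2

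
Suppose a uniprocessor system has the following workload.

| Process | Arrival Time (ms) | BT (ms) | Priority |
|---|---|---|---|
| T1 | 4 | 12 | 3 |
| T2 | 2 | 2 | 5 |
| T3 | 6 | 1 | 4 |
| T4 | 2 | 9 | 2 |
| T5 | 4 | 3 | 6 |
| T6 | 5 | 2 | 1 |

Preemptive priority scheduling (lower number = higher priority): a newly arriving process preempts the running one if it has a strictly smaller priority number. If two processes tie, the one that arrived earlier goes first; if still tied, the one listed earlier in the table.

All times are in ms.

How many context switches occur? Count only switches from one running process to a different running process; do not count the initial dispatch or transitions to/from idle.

6

Gantt: | idle 0-2 | T4 2-5 | T6 5-7 | T4 7-13 | T1 13-25 | T3 25-26 | T2 26-28 | T5 28-31 |
Completion: T1=25  T2=28  T3=26  T4=13  T5=31  T6=7
Turnaround (C−A): T1=21  T2=26  T3=20  T4=11  T5=27  T6=2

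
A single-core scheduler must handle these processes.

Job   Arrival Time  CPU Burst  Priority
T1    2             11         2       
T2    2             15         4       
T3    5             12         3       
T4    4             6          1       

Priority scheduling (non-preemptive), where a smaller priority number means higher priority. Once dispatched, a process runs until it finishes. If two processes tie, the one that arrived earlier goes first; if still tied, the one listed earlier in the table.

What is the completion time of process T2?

46

Schedule: | idle 0-2 | T1 2-13 | T4 13-19 | T3 19-31 | T2 31-46 |
Completion: T1=13  T2=46  T3=31  T4=19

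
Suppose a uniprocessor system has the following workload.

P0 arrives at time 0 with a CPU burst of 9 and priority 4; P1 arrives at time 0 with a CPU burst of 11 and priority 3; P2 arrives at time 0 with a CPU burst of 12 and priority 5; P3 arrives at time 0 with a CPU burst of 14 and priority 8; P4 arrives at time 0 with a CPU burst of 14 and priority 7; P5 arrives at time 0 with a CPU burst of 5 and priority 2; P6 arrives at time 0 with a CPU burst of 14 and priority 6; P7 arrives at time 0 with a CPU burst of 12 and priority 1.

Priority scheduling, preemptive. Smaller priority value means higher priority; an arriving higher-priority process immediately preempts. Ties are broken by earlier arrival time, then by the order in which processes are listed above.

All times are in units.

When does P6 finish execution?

Timeline: | P7 0-12 | P5 12-17 | P1 17-28 | P0 28-37 | P2 37-49 | P6 49-63 | P4 63-77 | P3 77-91 |
Completion: P0=37  P1=28  P2=49  P3=91  P4=77  P5=17  P6=63  P7=12
Turnaround (C−A): P0=37  P1=28  P2=49  P3=91  P4=77  P5=17  P6=63  P7=12

63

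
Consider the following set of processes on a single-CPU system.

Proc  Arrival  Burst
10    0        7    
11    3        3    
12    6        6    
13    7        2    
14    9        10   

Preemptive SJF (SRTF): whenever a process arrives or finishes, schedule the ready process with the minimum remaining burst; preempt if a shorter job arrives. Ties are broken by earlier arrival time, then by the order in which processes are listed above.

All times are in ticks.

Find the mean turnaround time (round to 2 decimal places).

9.60

Timeline: | 10 0-3 | 11 3-6 | 10 6-7 | 13 7-9 | 10 9-12 | 12 12-18 | 14 18-28 |
Completion: 10=12  11=6  12=18  13=9  14=28
Turnaround times: 10=12, 11=3, 12=12, 13=2, 14=19
Average turnaround = (12+3+12+2+19) / 5 = 48/5 = 9.60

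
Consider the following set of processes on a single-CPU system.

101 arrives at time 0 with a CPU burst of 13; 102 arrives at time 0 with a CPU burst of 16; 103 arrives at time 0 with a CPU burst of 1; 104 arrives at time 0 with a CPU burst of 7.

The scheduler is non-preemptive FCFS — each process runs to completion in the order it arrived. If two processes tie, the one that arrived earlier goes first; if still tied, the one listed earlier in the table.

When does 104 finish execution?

Timeline: | 101 0-13 | 102 13-29 | 103 29-30 | 104 30-37 |
Completion: 101=13  102=29  103=30  104=37

37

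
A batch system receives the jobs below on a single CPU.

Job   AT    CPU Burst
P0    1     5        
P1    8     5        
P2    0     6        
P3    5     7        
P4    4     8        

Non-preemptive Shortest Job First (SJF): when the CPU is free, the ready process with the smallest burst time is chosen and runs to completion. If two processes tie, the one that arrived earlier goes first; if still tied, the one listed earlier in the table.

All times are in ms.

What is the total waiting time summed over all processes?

38

Timeline: | P2 0-6 | P0 6-11 | P1 11-16 | P3 16-23 | P4 23-31 |
Completion: P0=11  P1=16  P2=6  P3=23  P4=31
Waiting = turnaround − burst: P0=5, P1=3, P2=0, P3=11, P4=19
Total waiting = 5 + 3 + 0 + 11 + 19 = 38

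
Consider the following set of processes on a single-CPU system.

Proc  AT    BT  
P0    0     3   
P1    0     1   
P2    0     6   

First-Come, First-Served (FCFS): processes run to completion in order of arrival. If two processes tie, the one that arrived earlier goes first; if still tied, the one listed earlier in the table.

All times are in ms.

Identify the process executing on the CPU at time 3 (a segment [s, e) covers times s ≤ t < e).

P1

Timeline: | P0 0-3 | P1 3-4 | P2 4-10 |
Completion: P0=3  P1=4  P2=10
Turnaround (C−A): P0=3  P1=4  P2=10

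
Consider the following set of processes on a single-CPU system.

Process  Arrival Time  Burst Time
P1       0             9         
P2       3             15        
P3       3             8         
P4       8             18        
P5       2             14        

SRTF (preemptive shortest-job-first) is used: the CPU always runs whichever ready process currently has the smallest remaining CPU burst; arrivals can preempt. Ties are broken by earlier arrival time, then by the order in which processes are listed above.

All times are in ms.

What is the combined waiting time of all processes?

87

Gantt: | P1 0-9 | P3 9-17 | P5 17-31 | P2 31-46 | P4 46-64 |
Completion: P1=9  P2=46  P3=17  P4=64  P5=31
Turnaround (C−A): P1=9  P2=43  P3=14  P4=56  P5=29
Waiting = turnaround − burst: P1=0, P2=28, P3=6, P4=38, P5=15
Total waiting = 0 + 28 + 6 + 38 + 15 = 87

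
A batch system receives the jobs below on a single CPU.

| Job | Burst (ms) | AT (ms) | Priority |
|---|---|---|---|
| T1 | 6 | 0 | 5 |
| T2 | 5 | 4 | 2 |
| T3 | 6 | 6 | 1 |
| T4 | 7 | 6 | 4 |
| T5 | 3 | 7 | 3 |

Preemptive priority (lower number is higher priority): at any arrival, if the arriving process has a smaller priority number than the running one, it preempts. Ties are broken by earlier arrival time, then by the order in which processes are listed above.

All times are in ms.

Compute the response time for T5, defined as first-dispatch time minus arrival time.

8

Timeline: | T1 0-4 | T2 4-6 | T3 6-12 | T2 12-15 | T5 15-18 | T4 18-25 | T1 25-27 |
Completion: T1=27  T2=15  T3=12  T4=25  T5=18
Turnaround (C−A): T1=27  T2=11  T3=6  T4=19  T5=11
Response(T5) = first start − arrival = 15 − 7 = 8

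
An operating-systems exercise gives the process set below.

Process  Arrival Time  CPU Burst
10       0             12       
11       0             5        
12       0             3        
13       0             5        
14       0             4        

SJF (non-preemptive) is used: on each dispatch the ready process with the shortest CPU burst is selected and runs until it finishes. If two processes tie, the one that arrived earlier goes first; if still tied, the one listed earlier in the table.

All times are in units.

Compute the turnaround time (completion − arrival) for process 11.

12

Timeline: | 12 0-3 | 14 3-7 | 11 7-12 | 13 12-17 | 10 17-29 |
Completion: 10=29  11=12  12=3  13=17  14=7
Turnaround (C−A): 10=29  11=12  12=3  13=17  14=7
Turnaround(11) = completion − arrival = 12 − 0 = 12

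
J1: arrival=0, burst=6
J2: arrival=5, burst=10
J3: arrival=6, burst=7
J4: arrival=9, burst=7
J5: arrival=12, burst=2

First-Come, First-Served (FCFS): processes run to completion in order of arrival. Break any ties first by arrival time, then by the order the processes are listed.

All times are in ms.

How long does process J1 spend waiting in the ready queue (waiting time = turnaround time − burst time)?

Schedule: | J1 0-6 | J2 6-16 | J3 16-23 | J4 23-30 | J5 30-32 |
Completion: J1=6  J2=16  J3=23  J4=30  J5=32
Turnaround (C−A): J1=6  J2=11  J3=17  J4=21  J5=20
Waiting(J1) = turnaround − burst = 6 − 6 = 0

0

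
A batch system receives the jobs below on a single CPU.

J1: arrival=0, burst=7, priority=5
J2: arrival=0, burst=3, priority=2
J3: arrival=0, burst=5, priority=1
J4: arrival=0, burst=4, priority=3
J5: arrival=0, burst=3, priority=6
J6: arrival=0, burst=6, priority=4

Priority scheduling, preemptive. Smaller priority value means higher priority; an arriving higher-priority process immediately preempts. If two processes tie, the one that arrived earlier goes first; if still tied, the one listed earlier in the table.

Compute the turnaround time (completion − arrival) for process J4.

12

Timeline: | J3 0-5 | J2 5-8 | J4 8-12 | J6 12-18 | J1 18-25 | J5 25-28 |
Completion: J1=25  J2=8  J3=5  J4=12  J5=28  J6=18
Turnaround (C−A): J1=25  J2=8  J3=5  J4=12  J5=28  J6=18
Turnaround(J4) = completion − arrival = 12 − 0 = 12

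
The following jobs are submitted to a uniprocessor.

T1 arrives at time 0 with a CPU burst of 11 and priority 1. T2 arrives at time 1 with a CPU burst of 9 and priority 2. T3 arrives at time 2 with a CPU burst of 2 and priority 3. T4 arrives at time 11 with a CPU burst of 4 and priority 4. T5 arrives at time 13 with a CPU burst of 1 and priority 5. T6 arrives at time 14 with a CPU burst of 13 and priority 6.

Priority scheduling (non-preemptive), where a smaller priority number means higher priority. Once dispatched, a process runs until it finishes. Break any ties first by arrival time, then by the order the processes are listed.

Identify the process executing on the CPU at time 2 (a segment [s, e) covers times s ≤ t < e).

T1

Gantt: | T1 0-11 | T2 11-20 | T3 20-22 | T4 22-26 | T5 26-27 | T6 27-40 |
Completion: T1=11  T2=20  T3=22  T4=26  T5=27  T6=40
Turnaround (C−A): T1=11  T2=19  T3=20  T4=15  T5=14  T6=26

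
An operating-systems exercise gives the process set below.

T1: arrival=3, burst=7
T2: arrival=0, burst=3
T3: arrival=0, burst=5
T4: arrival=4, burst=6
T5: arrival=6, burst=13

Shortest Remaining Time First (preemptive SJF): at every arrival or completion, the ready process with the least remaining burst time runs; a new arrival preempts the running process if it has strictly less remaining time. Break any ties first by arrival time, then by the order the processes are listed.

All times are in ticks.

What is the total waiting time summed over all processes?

33

Timeline: | T2 0-3 | T3 3-8 | T4 8-14 | T1 14-21 | T5 21-34 |
Completion: T1=21  T2=3  T3=8  T4=14  T5=34
Waiting = turnaround − burst: T1=11, T2=0, T3=3, T4=4, T5=15
Total waiting = 11 + 0 + 3 + 4 + 15 = 33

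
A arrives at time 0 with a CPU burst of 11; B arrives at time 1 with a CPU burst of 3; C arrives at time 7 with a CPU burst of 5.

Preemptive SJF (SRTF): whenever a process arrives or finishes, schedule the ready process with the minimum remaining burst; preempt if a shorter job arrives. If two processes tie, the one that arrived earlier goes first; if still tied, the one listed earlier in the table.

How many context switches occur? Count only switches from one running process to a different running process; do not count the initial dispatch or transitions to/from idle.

4

Timeline: | A 0-1 | B 1-4 | A 4-7 | C 7-12 | A 12-19 |
Completion: A=19  B=4  C=12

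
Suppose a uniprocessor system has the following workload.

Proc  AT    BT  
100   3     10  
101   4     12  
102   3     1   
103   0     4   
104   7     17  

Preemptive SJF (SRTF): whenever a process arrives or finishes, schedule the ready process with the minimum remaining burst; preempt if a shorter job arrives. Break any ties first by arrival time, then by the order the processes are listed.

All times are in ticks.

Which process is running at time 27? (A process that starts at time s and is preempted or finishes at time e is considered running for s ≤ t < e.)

104

Gantt: | 103 0-4 | 102 4-5 | 100 5-15 | 101 15-27 | 104 27-44 |
Completion: 100=15  101=27  102=5  103=4  104=44
Turnaround (C−A): 100=12  101=23  102=2  103=4  104=37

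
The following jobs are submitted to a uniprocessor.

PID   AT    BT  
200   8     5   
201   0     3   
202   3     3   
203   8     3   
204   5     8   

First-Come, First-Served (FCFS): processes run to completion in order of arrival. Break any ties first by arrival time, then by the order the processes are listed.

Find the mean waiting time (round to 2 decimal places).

Gantt: | 201 0-3 | 202 3-6 | 204 6-14 | 200 14-19 | 203 19-22 |
Completion: 200=19  201=3  202=6  203=22  204=14
Turnaround (C−A): 200=11  201=3  202=3  203=14  204=9
Waiting times: 200=6, 201=0, 202=0, 203=11, 204=1
Average waiting = (6+0+0+11+1) / 5 = 18/5 = 3.60

3.60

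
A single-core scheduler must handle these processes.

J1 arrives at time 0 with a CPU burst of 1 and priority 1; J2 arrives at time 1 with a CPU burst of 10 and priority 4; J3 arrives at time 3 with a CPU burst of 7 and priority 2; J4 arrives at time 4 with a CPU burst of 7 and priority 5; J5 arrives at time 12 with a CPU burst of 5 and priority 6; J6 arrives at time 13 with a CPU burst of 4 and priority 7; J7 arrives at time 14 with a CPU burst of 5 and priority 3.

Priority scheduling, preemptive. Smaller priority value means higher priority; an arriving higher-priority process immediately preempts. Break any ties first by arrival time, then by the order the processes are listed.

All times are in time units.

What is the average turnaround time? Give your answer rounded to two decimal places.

Gantt: | J1 0-1 | J2 1-3 | J3 3-10 | J2 10-14 | J7 14-19 | J2 19-23 | J4 23-30 | J5 30-35 | J6 35-39 |
Completion: J1=1  J2=23  J3=10  J4=30  J5=35  J6=39  J7=19
Turnaround times: J1=1, J2=22, J3=7, J4=26, J5=23, J6=26, J7=5
Average turnaround = (1+22+7+26+23+26+5) / 7 = 110/7 = 15.71

15.71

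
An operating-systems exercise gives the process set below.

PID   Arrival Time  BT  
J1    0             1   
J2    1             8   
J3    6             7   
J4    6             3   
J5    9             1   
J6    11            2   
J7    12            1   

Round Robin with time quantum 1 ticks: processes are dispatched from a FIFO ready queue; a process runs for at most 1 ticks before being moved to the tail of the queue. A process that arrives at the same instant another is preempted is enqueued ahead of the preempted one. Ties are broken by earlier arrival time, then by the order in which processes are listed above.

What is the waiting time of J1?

0

Schedule: | J1 0-1 | J2 1-6 | J3 6-7 | J4 7-8 | J2 8-9 | J3 9-10 | J4 10-11 | J5 11-12 | J2 12-13 | J3 13-14 | J6 14-15 | J4 15-16 | J7 16-17 | J2 17-18 | J3 18-19 | J6 19-20 | J3 20-23 |
Completion: J1=1  J2=18  J3=23  J4=16  J5=12  J6=20  J7=17
Waiting(J1) = turnaround − burst = 1 − 1 = 0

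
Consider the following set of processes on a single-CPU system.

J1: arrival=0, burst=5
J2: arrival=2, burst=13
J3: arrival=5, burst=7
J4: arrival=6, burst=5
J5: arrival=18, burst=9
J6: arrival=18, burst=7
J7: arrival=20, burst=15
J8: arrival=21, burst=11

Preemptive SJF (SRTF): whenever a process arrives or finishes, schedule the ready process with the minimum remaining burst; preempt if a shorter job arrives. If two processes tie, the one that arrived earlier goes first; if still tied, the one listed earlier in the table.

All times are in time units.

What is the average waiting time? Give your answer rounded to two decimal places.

Schedule: | J1 0-5 | J3 5-6 | J4 6-11 | J3 11-17 | J2 17-18 | J6 18-25 | J5 25-34 | J8 34-45 | J2 45-57 | J7 57-72 |
Completion: J1=5  J2=57  J3=17  J4=11  J5=34  J6=25  J7=72  J8=45
Turnaround (C−A): J1=5  J2=55  J3=12  J4=5  J5=16  J6=7  J7=52  J8=24
Waiting times: J1=0, J2=42, J3=5, J4=0, J5=7, J6=0, J7=37, J8=13
Average waiting = (0+42+5+0+7+0+37+13) / 8 = 104/8 = 13.00

13.00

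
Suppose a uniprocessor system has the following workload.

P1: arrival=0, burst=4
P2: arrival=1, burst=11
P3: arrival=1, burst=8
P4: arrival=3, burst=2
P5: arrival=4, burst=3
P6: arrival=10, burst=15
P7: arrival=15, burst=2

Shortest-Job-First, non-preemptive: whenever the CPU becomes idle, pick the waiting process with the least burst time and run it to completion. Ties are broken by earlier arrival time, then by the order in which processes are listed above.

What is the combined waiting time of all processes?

51

Gantt: | P1 0-4 | P4 4-6 | P5 6-9 | P3 9-17 | P7 17-19 | P2 19-30 | P6 30-45 |
Completion: P1=4  P2=30  P3=17  P4=6  P5=9  P6=45  P7=19
Waiting = turnaround − burst: P1=0, P2=18, P3=8, P4=1, P5=2, P6=20, P7=2
Total waiting = 0 + 18 + 8 + 1 + 2 + 20 + 2 = 51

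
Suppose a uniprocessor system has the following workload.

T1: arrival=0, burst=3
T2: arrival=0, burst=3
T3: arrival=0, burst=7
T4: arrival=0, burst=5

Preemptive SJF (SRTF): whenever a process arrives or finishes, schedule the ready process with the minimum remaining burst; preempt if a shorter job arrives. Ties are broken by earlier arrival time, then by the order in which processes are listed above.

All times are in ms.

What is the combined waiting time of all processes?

20

Timeline: | T1 0-3 | T2 3-6 | T4 6-11 | T3 11-18 |
Completion: T1=3  T2=6  T3=18  T4=11
Turnaround (C−A): T1=3  T2=6  T3=18  T4=11
Waiting = turnaround − burst: T1=0, T2=3, T3=11, T4=6
Total waiting = 0 + 3 + 11 + 6 = 20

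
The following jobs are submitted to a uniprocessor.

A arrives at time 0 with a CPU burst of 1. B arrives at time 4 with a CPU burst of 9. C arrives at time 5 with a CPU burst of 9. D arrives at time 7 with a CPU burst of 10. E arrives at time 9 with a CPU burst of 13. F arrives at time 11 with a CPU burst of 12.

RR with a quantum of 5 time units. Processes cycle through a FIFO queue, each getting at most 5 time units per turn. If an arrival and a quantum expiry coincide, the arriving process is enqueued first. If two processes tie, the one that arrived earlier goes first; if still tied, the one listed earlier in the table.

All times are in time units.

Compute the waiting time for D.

25

Schedule: | A 0-1 | idle 1-4 | B 4-9 | C 9-14 | D 14-19 | E 19-24 | B 24-28 | F 28-33 | C 33-37 | D 37-42 | E 42-47 | F 47-52 | E 52-55 | F 55-57 |
Completion: A=1  B=28  C=37  D=42  E=55  F=57
Turnaround (C−A): A=1  B=24  C=32  D=35  E=46  F=46
Waiting(D) = turnaround − burst = 35 − 10 = 25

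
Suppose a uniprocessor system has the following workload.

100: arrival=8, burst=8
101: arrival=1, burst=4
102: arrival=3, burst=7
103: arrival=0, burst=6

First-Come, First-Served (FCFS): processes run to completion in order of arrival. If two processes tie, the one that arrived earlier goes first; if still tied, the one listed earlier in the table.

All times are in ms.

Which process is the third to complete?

102

Timeline: | 103 0-6 | 101 6-10 | 102 10-17 | 100 17-25 |
Completion: 100=25  101=10  102=17  103=6
Turnaround (C−A): 100=17  101=9  102=14  103=6
Finish order: 103 → 101 → 102 → 100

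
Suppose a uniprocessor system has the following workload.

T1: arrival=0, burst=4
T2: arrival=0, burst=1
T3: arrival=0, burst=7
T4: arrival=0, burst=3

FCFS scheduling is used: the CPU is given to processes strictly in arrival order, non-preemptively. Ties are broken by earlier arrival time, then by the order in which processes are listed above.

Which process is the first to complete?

T1

Schedule: | T1 0-4 | T2 4-5 | T3 5-12 | T4 12-15 |
Completion: T1=4  T2=5  T3=12  T4=15
Turnaround (C−A): T1=4  T2=5  T3=12  T4=15
Finish order: T1 → T2 → T3 → T4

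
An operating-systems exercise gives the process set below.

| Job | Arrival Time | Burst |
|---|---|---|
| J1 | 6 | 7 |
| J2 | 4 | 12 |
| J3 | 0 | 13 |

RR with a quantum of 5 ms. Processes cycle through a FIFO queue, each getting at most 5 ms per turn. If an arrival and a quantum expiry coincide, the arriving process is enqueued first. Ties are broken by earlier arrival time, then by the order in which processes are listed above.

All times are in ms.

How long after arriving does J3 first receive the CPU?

0

Schedule: | J3 0-5 | J2 5-10 | J3 10-15 | J1 15-20 | J2 20-25 | J3 25-28 | J1 28-30 | J2 30-32 |
Completion: J1=30  J2=32  J3=28
Response(J3) = first start − arrival = 0 − 0 = 0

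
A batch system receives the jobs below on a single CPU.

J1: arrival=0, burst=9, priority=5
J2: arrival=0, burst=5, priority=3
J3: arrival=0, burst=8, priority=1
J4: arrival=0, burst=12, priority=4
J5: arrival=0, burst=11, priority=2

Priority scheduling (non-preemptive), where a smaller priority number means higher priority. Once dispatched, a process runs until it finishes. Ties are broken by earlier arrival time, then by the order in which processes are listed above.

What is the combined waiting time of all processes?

87

Timeline: | J3 0-8 | J5 8-19 | J2 19-24 | J4 24-36 | J1 36-45 |
Completion: J1=45  J2=24  J3=8  J4=36  J5=19
Turnaround (C−A): J1=45  J2=24  J3=8  J4=36  J5=19
Waiting = turnaround − burst: J1=36, J2=19, J3=0, J4=24, J5=8
Total waiting = 36 + 19 + 0 + 24 + 8 = 87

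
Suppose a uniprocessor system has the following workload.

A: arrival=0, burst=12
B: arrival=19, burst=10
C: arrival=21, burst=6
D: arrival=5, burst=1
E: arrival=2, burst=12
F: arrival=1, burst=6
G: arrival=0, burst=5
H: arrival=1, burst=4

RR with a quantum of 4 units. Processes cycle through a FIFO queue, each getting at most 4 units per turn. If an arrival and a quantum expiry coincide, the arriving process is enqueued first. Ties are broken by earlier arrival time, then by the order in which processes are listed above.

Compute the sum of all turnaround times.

252

Timeline: | A 0-4 | G 4-8 | F 8-12 | H 12-16 | E 16-20 | A 20-24 | D 24-25 | G 25-26 | F 26-28 | B 28-32 | E 32-36 | C 36-40 | A 40-44 | B 44-48 | E 48-52 | C 52-54 | B 54-56 |
Completion: A=44  B=56  C=54  D=25  E=52  F=28  G=26  H=16
Turnaround (C−A): A=44  B=37  C=33  D=20  E=50  F=27  G=26  H=15
Turnaround = completion − arrival: A=44, B=37, C=33, D=20, E=50, F=27, G=26, H=15
Total turnaround = 44 + 37 + 33 + 20 + 50 + 27 + 26 + 15 = 252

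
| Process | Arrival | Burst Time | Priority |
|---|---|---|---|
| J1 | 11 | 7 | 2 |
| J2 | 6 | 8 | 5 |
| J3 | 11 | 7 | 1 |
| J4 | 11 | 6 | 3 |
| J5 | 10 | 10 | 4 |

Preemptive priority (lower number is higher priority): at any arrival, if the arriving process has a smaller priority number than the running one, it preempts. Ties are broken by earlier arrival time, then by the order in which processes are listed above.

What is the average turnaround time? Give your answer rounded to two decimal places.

21.80

Schedule: | idle 0-6 | J2 6-10 | J5 10-11 | J3 11-18 | J1 18-25 | J4 25-31 | J5 31-40 | J2 40-44 |
Completion: J1=25  J2=44  J3=18  J4=31  J5=40
Turnaround (C−A): J1=14  J2=38  J3=7  J4=20  J5=30
Turnaround times: J1=14, J2=38, J3=7, J4=20, J5=30
Average turnaround = (14+38+7+20+30) / 5 = 109/5 = 21.80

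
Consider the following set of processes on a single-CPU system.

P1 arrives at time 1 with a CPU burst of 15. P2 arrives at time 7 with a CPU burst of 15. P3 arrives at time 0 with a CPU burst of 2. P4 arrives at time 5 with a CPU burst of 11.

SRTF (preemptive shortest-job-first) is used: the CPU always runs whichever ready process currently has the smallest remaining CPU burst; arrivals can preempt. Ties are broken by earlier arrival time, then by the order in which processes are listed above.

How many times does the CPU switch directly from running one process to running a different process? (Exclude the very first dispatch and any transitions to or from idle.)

Schedule: | P3 0-2 | P1 2-5 | P4 5-16 | P1 16-28 | P2 28-43 |
Completion: P1=28  P2=43  P3=2  P4=16

4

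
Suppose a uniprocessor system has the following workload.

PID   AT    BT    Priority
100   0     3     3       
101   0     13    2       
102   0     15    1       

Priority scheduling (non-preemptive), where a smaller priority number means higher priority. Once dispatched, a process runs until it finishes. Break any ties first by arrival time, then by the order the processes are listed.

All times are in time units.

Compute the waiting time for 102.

Timeline: | 102 0-15 | 101 15-28 | 100 28-31 |
Completion: 100=31  101=28  102=15
Turnaround (C−A): 100=31  101=28  102=15
Waiting(102) = turnaround − burst = 15 − 15 = 0

0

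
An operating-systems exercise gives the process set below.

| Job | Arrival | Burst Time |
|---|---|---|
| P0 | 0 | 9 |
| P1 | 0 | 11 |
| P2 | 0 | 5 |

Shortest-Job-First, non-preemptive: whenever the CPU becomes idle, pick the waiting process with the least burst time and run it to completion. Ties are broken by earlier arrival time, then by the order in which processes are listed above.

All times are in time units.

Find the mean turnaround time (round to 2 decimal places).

Schedule: | P2 0-5 | P0 5-14 | P1 14-25 |
Completion: P0=14  P1=25  P2=5
Turnaround times: P0=14, P1=25, P2=5
Average turnaround = (14+25+5) / 3 = 44/3 = 14.67

14.67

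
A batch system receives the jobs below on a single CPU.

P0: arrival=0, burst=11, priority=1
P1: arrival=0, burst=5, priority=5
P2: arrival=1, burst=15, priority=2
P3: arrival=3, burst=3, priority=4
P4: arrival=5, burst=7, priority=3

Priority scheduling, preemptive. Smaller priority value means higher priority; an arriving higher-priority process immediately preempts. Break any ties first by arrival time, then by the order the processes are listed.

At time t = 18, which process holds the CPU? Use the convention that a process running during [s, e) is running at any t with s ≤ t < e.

P2

Timeline: | P0 0-11 | P2 11-26 | P4 26-33 | P3 33-36 | P1 36-41 |
Completion: P0=11  P1=41  P2=26  P3=36  P4=33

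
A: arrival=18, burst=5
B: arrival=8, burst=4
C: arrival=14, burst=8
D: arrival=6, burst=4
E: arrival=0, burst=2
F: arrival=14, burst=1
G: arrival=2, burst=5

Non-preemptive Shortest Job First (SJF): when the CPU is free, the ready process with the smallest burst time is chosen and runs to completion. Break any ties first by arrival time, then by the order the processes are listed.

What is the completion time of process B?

15

Schedule: | E 0-2 | G 2-7 | D 7-11 | B 11-15 | F 15-16 | C 16-24 | A 24-29 |
Completion: A=29  B=15  C=24  D=11  E=2  F=16  G=7
Turnaround (C−A): A=11  B=7  C=10  D=5  E=2  F=2  G=5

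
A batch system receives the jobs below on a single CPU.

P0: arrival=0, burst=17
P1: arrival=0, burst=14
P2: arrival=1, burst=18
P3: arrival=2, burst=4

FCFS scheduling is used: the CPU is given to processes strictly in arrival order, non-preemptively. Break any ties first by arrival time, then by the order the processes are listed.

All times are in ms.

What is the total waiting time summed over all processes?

94

Schedule: | P0 0-17 | P1 17-31 | P2 31-49 | P3 49-53 |
Completion: P0=17  P1=31  P2=49  P3=53
Waiting = turnaround − burst: P0=0, P1=17, P2=30, P3=47
Total waiting = 0 + 17 + 30 + 47 = 94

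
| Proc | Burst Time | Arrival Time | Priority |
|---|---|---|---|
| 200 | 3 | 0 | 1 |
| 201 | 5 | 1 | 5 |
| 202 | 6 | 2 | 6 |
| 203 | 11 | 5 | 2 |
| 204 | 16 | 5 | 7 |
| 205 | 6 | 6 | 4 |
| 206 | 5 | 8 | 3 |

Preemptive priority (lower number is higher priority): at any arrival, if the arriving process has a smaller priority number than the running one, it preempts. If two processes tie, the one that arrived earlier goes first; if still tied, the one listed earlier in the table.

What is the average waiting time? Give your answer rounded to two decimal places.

Timeline: | 200 0-3 | 201 3-5 | 203 5-16 | 206 16-21 | 205 21-27 | 201 27-30 | 202 30-36 | 204 36-52 |
Completion: 200=3  201=30  202=36  203=16  204=52  205=27  206=21
Waiting times: 200=0, 201=24, 202=28, 203=0, 204=31, 205=15, 206=8
Average waiting = (0+24+28+0+31+15+8) / 7 = 106/7 = 15.14

15.14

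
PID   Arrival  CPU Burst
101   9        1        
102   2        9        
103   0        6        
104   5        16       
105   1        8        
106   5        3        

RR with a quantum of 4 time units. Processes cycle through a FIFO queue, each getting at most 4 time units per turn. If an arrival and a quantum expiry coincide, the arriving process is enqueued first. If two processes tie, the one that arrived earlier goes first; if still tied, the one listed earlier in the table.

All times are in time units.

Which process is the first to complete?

103

Schedule: | 103 0-4 | 105 4-8 | 102 8-12 | 103 12-14 | 104 14-18 | 106 18-21 | 105 21-25 | 101 25-26 | 102 26-30 | 104 30-34 | 102 34-35 | 104 35-43 |
Completion: 101=26  102=35  103=14  104=43  105=25  106=21
Turnaround (C−A): 101=17  102=33  103=14  104=38  105=24  106=16
Finish order: 103 → 106 → 105 → 101 → 102 → 104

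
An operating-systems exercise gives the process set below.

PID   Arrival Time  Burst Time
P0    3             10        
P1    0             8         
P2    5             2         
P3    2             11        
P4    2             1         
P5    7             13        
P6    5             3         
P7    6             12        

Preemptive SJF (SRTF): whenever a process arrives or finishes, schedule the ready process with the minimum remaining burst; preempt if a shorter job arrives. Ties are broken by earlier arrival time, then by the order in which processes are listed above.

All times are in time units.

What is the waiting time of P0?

Gantt: | P1 0-2 | P4 2-3 | P1 3-5 | P2 5-7 | P6 7-10 | P1 10-14 | P0 14-24 | P3 24-35 | P7 35-47 | P5 47-60 |
Completion: P0=24  P1=14  P2=7  P3=35  P4=3  P5=60  P6=10  P7=47
Waiting(P0) = turnaround − burst = 21 − 10 = 11

11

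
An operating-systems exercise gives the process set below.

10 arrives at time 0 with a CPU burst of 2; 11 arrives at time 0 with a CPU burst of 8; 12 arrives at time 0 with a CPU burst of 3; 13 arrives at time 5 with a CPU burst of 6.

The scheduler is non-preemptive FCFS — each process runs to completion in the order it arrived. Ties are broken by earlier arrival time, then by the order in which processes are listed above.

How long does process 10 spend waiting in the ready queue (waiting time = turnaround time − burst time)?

0

Gantt: | 10 0-2 | 11 2-10 | 12 10-13 | 13 13-19 |
Completion: 10=2  11=10  12=13  13=19
Turnaround (C−A): 10=2  11=10  12=13  13=14
Waiting(10) = turnaround − burst = 2 − 2 = 0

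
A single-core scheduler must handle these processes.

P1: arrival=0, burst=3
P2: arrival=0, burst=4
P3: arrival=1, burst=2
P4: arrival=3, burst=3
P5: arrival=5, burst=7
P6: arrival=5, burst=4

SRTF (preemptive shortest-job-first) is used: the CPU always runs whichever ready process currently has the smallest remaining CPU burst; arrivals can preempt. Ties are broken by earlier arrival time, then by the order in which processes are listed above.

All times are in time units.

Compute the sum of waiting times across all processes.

Schedule: | P1 0-3 | P3 3-5 | P4 5-8 | P2 8-12 | P6 12-16 | P5 16-23 |
Completion: P1=3  P2=12  P3=5  P4=8  P5=23  P6=16
Turnaround (C−A): P1=3  P2=12  P3=4  P4=5  P5=18  P6=11
Waiting = turnaround − burst: P1=0, P2=8, P3=2, P4=2, P5=11, P6=7
Total waiting = 0 + 8 + 2 + 2 + 11 + 7 = 30

30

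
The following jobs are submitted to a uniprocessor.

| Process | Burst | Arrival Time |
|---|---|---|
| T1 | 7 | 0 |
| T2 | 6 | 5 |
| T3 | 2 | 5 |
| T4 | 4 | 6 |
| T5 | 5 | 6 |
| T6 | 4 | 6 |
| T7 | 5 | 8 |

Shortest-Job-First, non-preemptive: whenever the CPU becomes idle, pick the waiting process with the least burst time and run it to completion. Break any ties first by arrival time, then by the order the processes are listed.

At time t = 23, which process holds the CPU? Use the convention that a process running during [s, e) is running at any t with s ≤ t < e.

Timeline: | T1 0-7 | T3 7-9 | T4 9-13 | T6 13-17 | T5 17-22 | T7 22-27 | T2 27-33 |
Completion: T1=7  T2=33  T3=9  T4=13  T5=22  T6=17  T7=27
Turnaround (C−A): T1=7  T2=28  T3=4  T4=7  T5=16  T6=11  T7=19

T7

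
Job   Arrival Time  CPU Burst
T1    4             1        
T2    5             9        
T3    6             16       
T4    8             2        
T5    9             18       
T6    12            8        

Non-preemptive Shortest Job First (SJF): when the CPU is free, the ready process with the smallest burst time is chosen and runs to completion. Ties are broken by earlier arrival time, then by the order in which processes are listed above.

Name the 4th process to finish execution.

T6

Timeline: | idle 0-4 | T1 4-5 | T2 5-14 | T4 14-16 | T6 16-24 | T3 24-40 | T5 40-58 |
Completion: T1=5  T2=14  T3=40  T4=16  T5=58  T6=24
Finish order: T1 → T2 → T4 → T6 → T3 → T5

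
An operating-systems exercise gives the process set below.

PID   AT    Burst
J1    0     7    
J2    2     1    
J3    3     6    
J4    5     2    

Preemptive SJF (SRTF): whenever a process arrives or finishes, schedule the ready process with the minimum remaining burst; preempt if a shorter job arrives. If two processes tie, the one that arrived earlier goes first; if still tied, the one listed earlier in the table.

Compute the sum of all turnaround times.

26

Timeline: | J1 0-2 | J2 2-3 | J1 3-5 | J4 5-7 | J1 7-10 | J3 10-16 |
Completion: J1=10  J2=3  J3=16  J4=7
Turnaround (C−A): J1=10  J2=1  J3=13  J4=2
Turnaround = completion − arrival: J1=10, J2=1, J3=13, J4=2
Total turnaround = 10 + 1 + 13 + 2 = 26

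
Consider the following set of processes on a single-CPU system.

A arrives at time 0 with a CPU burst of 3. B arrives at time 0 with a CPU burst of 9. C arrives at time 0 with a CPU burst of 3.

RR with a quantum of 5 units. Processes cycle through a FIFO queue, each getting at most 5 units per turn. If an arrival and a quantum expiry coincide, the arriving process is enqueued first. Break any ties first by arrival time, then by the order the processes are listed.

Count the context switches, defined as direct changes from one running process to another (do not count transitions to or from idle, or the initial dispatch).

3

Gantt: | A 0-3 | B 3-8 | C 8-11 | B 11-15 |
Completion: A=3  B=15  C=11
Turnaround (C−A): A=3  B=15  C=11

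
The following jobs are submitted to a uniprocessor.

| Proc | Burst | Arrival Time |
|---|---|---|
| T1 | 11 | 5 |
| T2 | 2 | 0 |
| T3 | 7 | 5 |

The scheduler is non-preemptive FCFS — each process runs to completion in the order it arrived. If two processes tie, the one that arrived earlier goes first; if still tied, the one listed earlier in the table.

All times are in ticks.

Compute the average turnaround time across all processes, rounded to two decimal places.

10.33

Gantt: | T2 0-2 | idle 2-5 | T1 5-16 | T3 16-23 |
Completion: T1=16  T2=2  T3=23
Turnaround times: T1=11, T2=2, T3=18
Average turnaround = (11+2+18) / 3 = 31/3 = 10.33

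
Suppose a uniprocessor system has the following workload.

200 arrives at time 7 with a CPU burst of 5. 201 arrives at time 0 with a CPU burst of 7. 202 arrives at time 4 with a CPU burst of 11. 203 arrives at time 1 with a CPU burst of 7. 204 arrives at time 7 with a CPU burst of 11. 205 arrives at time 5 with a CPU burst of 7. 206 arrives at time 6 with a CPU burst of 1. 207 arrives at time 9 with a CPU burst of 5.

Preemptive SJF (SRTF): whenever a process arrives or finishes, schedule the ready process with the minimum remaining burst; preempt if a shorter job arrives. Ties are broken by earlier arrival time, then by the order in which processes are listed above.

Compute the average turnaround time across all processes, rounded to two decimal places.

20.13

Timeline: | 201 0-7 | 206 7-8 | 200 8-13 | 207 13-18 | 203 18-25 | 205 25-32 | 202 32-43 | 204 43-54 |
Completion: 200=13  201=7  202=43  203=25  204=54  205=32  206=8  207=18
Turnaround times: 200=6, 201=7, 202=39, 203=24, 204=47, 205=27, 206=2, 207=9
Average turnaround = (6+7+39+24+47+27+2+9) / 8 = 161/8 = 20.13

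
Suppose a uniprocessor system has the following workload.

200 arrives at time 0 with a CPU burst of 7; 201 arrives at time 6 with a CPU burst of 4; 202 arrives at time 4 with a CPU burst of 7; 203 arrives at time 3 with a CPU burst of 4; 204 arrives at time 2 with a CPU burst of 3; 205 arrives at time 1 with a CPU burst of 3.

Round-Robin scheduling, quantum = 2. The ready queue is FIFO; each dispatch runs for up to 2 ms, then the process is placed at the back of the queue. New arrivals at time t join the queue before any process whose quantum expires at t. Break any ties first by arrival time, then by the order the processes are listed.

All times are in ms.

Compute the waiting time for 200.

18

Timeline: | 200 0-2 | 205 2-4 | 204 4-6 | 200 6-8 | 203 8-10 | 202 10-12 | 205 12-13 | 201 13-15 | 204 15-16 | 200 16-18 | 203 18-20 | 202 20-22 | 201 22-24 | 200 24-25 | 202 25-28 |
Completion: 200=25  201=24  202=28  203=20  204=16  205=13
Turnaround (C−A): 200=25  201=18  202=24  203=17  204=14  205=12
Waiting(200) = turnaround − burst = 25 − 7 = 18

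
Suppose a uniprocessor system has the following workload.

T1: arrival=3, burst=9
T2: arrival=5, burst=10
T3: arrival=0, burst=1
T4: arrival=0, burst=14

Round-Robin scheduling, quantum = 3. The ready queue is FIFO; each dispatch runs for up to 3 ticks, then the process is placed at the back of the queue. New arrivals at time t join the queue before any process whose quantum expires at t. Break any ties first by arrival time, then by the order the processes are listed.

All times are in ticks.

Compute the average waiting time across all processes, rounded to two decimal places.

12.75

Schedule: | T3 0-1 | T4 1-4 | T1 4-7 | T4 7-10 | T2 10-13 | T1 13-16 | T4 16-19 | T2 19-22 | T1 22-25 | T4 25-28 | T2 28-31 | T4 31-33 | T2 33-34 |
Completion: T1=25  T2=34  T3=1  T4=33
Turnaround (C−A): T1=22  T2=29  T3=1  T4=33
Waiting times: T1=13, T2=19, T3=0, T4=19
Average waiting = (13+19+0+19) / 4 = 51/4 = 12.75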